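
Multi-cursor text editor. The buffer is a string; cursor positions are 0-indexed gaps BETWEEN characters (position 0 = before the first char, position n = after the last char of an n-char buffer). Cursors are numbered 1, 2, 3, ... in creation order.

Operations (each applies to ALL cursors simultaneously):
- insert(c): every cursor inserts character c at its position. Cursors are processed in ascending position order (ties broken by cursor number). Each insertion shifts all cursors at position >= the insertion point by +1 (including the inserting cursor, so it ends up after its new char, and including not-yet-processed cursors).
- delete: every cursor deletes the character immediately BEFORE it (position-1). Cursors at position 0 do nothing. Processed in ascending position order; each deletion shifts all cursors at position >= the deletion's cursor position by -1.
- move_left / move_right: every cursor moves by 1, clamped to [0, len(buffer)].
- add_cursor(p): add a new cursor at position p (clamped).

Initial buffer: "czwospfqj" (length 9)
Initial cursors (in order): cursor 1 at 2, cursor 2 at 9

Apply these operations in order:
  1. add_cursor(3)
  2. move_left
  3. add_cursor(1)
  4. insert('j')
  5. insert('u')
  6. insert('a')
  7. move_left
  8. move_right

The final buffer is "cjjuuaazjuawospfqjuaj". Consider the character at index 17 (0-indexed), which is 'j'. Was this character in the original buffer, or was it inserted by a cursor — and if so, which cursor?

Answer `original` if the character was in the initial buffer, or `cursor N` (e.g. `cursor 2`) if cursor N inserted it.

After op 1 (add_cursor(3)): buffer="czwospfqj" (len 9), cursors c1@2 c3@3 c2@9, authorship .........
After op 2 (move_left): buffer="czwospfqj" (len 9), cursors c1@1 c3@2 c2@8, authorship .........
After op 3 (add_cursor(1)): buffer="czwospfqj" (len 9), cursors c1@1 c4@1 c3@2 c2@8, authorship .........
After op 4 (insert('j')): buffer="cjjzjwospfqjj" (len 13), cursors c1@3 c4@3 c3@5 c2@12, authorship .14.3......2.
After op 5 (insert('u')): buffer="cjjuuzjuwospfqjuj" (len 17), cursors c1@5 c4@5 c3@8 c2@16, authorship .1414.33......22.
After op 6 (insert('a')): buffer="cjjuuaazjuawospfqjuaj" (len 21), cursors c1@7 c4@7 c3@11 c2@20, authorship .141414.333......222.
After op 7 (move_left): buffer="cjjuuaazjuawospfqjuaj" (len 21), cursors c1@6 c4@6 c3@10 c2@19, authorship .141414.333......222.
After op 8 (move_right): buffer="cjjuuaazjuawospfqjuaj" (len 21), cursors c1@7 c4@7 c3@11 c2@20, authorship .141414.333......222.
Authorship (.=original, N=cursor N): . 1 4 1 4 1 4 . 3 3 3 . . . . . . 2 2 2 .
Index 17: author = 2

Answer: cursor 2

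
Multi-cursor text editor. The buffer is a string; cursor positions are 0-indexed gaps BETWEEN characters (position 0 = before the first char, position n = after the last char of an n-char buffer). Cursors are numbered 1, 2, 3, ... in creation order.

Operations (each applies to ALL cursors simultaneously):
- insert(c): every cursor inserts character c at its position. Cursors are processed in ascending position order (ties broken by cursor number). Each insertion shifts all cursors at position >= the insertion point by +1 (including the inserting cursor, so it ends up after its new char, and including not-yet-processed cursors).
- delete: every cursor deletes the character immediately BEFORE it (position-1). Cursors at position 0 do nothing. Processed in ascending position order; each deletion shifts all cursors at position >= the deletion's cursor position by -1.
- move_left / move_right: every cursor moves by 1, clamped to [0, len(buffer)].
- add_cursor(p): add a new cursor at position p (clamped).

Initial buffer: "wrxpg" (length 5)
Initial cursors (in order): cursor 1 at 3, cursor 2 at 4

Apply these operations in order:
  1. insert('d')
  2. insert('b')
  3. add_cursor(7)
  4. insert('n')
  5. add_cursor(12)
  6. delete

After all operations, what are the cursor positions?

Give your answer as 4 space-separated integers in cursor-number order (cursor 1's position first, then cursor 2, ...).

After op 1 (insert('d')): buffer="wrxdpdg" (len 7), cursors c1@4 c2@6, authorship ...1.2.
After op 2 (insert('b')): buffer="wrxdbpdbg" (len 9), cursors c1@5 c2@8, authorship ...11.22.
After op 3 (add_cursor(7)): buffer="wrxdbpdbg" (len 9), cursors c1@5 c3@7 c2@8, authorship ...11.22.
After op 4 (insert('n')): buffer="wrxdbnpdnbng" (len 12), cursors c1@6 c3@9 c2@11, authorship ...111.2322.
After op 5 (add_cursor(12)): buffer="wrxdbnpdnbng" (len 12), cursors c1@6 c3@9 c2@11 c4@12, authorship ...111.2322.
After op 6 (delete): buffer="wrxdbpdb" (len 8), cursors c1@5 c3@7 c2@8 c4@8, authorship ...11.22

Answer: 5 8 7 8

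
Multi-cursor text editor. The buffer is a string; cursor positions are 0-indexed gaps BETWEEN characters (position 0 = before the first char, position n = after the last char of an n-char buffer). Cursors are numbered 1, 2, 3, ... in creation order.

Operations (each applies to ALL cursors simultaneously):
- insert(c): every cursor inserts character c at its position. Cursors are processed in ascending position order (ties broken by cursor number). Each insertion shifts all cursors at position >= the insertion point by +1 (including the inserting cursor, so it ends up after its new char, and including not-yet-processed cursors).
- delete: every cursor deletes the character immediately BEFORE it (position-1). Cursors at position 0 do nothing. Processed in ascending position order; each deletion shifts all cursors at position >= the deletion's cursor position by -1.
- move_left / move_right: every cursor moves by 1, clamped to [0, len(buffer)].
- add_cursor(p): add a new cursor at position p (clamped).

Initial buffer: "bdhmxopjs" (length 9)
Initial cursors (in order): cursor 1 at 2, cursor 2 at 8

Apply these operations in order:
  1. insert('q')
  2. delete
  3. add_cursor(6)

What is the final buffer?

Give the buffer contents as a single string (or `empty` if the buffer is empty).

After op 1 (insert('q')): buffer="bdqhmxopjqs" (len 11), cursors c1@3 c2@10, authorship ..1......2.
After op 2 (delete): buffer="bdhmxopjs" (len 9), cursors c1@2 c2@8, authorship .........
After op 3 (add_cursor(6)): buffer="bdhmxopjs" (len 9), cursors c1@2 c3@6 c2@8, authorship .........

Answer: bdhmxopjs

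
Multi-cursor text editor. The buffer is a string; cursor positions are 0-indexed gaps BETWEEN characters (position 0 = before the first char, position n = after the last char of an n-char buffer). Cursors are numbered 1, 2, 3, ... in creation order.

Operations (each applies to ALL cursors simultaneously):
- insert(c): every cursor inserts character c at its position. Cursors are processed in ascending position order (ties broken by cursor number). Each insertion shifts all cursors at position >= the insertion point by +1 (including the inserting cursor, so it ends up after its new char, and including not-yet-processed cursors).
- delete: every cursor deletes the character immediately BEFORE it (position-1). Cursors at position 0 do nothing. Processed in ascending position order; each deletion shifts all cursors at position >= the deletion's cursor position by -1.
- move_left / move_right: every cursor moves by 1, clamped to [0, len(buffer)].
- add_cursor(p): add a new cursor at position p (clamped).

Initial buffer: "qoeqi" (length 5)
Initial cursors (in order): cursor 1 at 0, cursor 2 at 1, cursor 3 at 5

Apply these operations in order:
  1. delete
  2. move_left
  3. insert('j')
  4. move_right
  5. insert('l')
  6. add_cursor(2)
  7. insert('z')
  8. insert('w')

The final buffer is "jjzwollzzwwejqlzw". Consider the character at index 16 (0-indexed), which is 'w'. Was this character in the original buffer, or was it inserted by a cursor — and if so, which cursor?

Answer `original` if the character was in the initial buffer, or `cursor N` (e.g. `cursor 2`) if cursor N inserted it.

After op 1 (delete): buffer="oeq" (len 3), cursors c1@0 c2@0 c3@3, authorship ...
After op 2 (move_left): buffer="oeq" (len 3), cursors c1@0 c2@0 c3@2, authorship ...
After op 3 (insert('j')): buffer="jjoejq" (len 6), cursors c1@2 c2@2 c3@5, authorship 12..3.
After op 4 (move_right): buffer="jjoejq" (len 6), cursors c1@3 c2@3 c3@6, authorship 12..3.
After op 5 (insert('l')): buffer="jjollejql" (len 9), cursors c1@5 c2@5 c3@9, authorship 12.12.3.3
After op 6 (add_cursor(2)): buffer="jjollejql" (len 9), cursors c4@2 c1@5 c2@5 c3@9, authorship 12.12.3.3
After op 7 (insert('z')): buffer="jjzollzzejqlz" (len 13), cursors c4@3 c1@8 c2@8 c3@13, authorship 124.1212.3.33
After op 8 (insert('w')): buffer="jjzwollzzwwejqlzw" (len 17), cursors c4@4 c1@11 c2@11 c3@17, authorship 1244.121212.3.333
Authorship (.=original, N=cursor N): 1 2 4 4 . 1 2 1 2 1 2 . 3 . 3 3 3
Index 16: author = 3

Answer: cursor 3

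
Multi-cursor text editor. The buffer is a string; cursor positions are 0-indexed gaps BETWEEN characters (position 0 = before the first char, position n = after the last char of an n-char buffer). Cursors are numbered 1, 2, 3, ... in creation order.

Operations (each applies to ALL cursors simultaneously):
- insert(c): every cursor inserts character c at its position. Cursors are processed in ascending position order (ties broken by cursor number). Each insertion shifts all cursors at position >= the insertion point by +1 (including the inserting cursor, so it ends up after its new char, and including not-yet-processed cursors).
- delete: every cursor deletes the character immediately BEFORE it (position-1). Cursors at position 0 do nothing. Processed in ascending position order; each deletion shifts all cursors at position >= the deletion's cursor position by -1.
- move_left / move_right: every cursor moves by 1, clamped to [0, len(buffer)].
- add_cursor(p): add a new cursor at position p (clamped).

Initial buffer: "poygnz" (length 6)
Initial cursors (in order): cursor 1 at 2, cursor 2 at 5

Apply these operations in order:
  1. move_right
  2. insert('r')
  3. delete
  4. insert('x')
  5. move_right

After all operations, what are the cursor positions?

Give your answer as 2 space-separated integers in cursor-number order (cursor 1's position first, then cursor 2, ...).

After op 1 (move_right): buffer="poygnz" (len 6), cursors c1@3 c2@6, authorship ......
After op 2 (insert('r')): buffer="poyrgnzr" (len 8), cursors c1@4 c2@8, authorship ...1...2
After op 3 (delete): buffer="poygnz" (len 6), cursors c1@3 c2@6, authorship ......
After op 4 (insert('x')): buffer="poyxgnzx" (len 8), cursors c1@4 c2@8, authorship ...1...2
After op 5 (move_right): buffer="poyxgnzx" (len 8), cursors c1@5 c2@8, authorship ...1...2

Answer: 5 8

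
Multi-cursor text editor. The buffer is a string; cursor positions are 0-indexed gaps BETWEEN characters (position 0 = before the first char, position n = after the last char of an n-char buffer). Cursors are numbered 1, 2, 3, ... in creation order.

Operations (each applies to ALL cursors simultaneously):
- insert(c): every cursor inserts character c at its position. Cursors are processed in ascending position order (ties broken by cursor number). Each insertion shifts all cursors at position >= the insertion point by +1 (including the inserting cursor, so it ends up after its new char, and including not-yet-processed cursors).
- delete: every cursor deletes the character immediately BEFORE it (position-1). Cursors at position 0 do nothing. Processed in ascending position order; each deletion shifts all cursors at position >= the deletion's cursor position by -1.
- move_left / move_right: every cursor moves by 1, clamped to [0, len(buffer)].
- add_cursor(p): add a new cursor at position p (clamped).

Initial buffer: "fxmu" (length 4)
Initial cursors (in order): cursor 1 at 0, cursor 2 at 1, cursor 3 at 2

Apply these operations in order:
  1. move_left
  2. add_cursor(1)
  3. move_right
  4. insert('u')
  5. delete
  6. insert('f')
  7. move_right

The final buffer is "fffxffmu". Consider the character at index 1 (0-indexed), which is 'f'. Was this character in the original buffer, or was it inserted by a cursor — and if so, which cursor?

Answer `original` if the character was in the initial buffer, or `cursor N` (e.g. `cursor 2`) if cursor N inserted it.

Answer: cursor 1

Derivation:
After op 1 (move_left): buffer="fxmu" (len 4), cursors c1@0 c2@0 c3@1, authorship ....
After op 2 (add_cursor(1)): buffer="fxmu" (len 4), cursors c1@0 c2@0 c3@1 c4@1, authorship ....
After op 3 (move_right): buffer="fxmu" (len 4), cursors c1@1 c2@1 c3@2 c4@2, authorship ....
After op 4 (insert('u')): buffer="fuuxuumu" (len 8), cursors c1@3 c2@3 c3@6 c4@6, authorship .12.34..
After op 5 (delete): buffer="fxmu" (len 4), cursors c1@1 c2@1 c3@2 c4@2, authorship ....
After op 6 (insert('f')): buffer="fffxffmu" (len 8), cursors c1@3 c2@3 c3@6 c4@6, authorship .12.34..
After op 7 (move_right): buffer="fffxffmu" (len 8), cursors c1@4 c2@4 c3@7 c4@7, authorship .12.34..
Authorship (.=original, N=cursor N): . 1 2 . 3 4 . .
Index 1: author = 1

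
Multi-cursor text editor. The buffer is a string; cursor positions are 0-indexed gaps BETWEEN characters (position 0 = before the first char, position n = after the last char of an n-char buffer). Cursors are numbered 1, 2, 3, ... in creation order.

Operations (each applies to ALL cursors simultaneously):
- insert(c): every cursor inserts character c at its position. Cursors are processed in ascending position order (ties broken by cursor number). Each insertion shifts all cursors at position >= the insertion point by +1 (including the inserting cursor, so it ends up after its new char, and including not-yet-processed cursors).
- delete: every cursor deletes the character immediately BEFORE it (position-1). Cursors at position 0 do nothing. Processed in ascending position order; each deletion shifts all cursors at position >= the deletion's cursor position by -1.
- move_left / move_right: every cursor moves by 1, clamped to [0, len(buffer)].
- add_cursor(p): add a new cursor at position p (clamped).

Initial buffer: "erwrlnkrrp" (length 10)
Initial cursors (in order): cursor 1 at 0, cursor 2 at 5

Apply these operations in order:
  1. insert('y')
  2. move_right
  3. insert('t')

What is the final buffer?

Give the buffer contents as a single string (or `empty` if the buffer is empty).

After op 1 (insert('y')): buffer="yerwrlynkrrp" (len 12), cursors c1@1 c2@7, authorship 1.....2.....
After op 2 (move_right): buffer="yerwrlynkrrp" (len 12), cursors c1@2 c2@8, authorship 1.....2.....
After op 3 (insert('t')): buffer="yetrwrlyntkrrp" (len 14), cursors c1@3 c2@10, authorship 1.1....2.2....

Answer: yetrwrlyntkrrp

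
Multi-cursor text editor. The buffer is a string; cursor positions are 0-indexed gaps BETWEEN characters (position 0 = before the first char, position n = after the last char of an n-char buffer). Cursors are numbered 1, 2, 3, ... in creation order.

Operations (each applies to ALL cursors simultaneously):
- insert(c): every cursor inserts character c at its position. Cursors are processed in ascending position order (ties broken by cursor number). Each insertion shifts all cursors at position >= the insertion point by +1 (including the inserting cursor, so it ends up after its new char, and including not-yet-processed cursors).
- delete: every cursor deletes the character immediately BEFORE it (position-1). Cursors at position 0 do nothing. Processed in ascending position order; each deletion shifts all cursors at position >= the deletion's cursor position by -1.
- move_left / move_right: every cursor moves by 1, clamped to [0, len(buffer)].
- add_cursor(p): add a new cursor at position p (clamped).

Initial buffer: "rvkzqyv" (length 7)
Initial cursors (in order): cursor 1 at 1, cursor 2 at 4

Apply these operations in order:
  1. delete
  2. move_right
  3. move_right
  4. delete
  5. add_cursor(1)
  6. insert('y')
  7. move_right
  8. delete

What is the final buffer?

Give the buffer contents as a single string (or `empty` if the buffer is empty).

After op 1 (delete): buffer="vkqyv" (len 5), cursors c1@0 c2@2, authorship .....
After op 2 (move_right): buffer="vkqyv" (len 5), cursors c1@1 c2@3, authorship .....
After op 3 (move_right): buffer="vkqyv" (len 5), cursors c1@2 c2@4, authorship .....
After op 4 (delete): buffer="vqv" (len 3), cursors c1@1 c2@2, authorship ...
After op 5 (add_cursor(1)): buffer="vqv" (len 3), cursors c1@1 c3@1 c2@2, authorship ...
After op 6 (insert('y')): buffer="vyyqyv" (len 6), cursors c1@3 c3@3 c2@5, authorship .13.2.
After op 7 (move_right): buffer="vyyqyv" (len 6), cursors c1@4 c3@4 c2@6, authorship .13.2.
After op 8 (delete): buffer="vyy" (len 3), cursors c1@2 c3@2 c2@3, authorship .12

Answer: vyy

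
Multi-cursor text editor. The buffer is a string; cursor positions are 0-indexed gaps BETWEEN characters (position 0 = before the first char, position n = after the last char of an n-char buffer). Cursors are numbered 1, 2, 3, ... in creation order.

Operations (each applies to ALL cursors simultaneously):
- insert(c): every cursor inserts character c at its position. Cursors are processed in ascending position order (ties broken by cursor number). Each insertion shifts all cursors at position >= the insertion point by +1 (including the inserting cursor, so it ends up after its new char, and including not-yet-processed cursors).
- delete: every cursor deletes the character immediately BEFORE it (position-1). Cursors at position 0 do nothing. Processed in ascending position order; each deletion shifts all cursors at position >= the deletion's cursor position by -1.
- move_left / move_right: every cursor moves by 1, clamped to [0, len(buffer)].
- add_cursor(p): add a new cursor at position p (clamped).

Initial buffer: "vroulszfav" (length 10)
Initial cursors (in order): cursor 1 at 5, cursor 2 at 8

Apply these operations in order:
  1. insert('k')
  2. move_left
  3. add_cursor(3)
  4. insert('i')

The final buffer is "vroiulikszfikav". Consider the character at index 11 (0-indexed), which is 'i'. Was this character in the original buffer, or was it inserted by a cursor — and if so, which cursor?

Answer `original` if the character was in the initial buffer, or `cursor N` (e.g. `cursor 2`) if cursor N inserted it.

After op 1 (insert('k')): buffer="vroulkszfkav" (len 12), cursors c1@6 c2@10, authorship .....1...2..
After op 2 (move_left): buffer="vroulkszfkav" (len 12), cursors c1@5 c2@9, authorship .....1...2..
After op 3 (add_cursor(3)): buffer="vroulkszfkav" (len 12), cursors c3@3 c1@5 c2@9, authorship .....1...2..
After op 4 (insert('i')): buffer="vroiulikszfikav" (len 15), cursors c3@4 c1@7 c2@12, authorship ...3..11...22..
Authorship (.=original, N=cursor N): . . . 3 . . 1 1 . . . 2 2 . .
Index 11: author = 2

Answer: cursor 2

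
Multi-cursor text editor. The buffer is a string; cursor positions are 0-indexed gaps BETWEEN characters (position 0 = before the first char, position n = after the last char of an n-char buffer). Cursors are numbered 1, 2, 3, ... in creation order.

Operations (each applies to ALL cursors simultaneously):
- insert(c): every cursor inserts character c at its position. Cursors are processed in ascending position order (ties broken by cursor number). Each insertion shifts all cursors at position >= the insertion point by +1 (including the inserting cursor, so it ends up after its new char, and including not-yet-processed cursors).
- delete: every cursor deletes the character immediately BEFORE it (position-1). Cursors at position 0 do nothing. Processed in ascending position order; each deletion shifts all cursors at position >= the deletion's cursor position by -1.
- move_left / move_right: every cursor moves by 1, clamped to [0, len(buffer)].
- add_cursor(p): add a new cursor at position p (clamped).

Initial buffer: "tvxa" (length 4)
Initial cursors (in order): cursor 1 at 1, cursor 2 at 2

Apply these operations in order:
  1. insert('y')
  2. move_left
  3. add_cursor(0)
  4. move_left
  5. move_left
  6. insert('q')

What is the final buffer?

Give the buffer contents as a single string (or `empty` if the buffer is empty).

Answer: qqtqyvyxa

Derivation:
After op 1 (insert('y')): buffer="tyvyxa" (len 6), cursors c1@2 c2@4, authorship .1.2..
After op 2 (move_left): buffer="tyvyxa" (len 6), cursors c1@1 c2@3, authorship .1.2..
After op 3 (add_cursor(0)): buffer="tyvyxa" (len 6), cursors c3@0 c1@1 c2@3, authorship .1.2..
After op 4 (move_left): buffer="tyvyxa" (len 6), cursors c1@0 c3@0 c2@2, authorship .1.2..
After op 5 (move_left): buffer="tyvyxa" (len 6), cursors c1@0 c3@0 c2@1, authorship .1.2..
After op 6 (insert('q')): buffer="qqtqyvyxa" (len 9), cursors c1@2 c3@2 c2@4, authorship 13.21.2..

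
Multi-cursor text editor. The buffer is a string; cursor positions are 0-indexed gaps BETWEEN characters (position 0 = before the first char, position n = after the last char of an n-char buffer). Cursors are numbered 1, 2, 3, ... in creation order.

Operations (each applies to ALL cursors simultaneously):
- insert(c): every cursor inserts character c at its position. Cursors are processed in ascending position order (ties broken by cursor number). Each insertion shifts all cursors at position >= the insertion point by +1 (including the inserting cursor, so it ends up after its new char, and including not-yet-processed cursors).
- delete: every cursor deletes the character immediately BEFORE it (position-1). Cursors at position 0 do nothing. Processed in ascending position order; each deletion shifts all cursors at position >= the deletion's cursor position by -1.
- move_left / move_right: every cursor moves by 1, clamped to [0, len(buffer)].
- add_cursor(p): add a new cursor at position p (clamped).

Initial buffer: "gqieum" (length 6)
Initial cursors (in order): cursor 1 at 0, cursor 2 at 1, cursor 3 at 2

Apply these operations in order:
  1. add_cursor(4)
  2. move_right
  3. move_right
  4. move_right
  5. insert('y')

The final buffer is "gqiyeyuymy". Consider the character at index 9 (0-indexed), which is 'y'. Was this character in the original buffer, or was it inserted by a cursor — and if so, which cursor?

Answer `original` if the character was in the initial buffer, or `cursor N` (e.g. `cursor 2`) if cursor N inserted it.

Answer: cursor 4

Derivation:
After op 1 (add_cursor(4)): buffer="gqieum" (len 6), cursors c1@0 c2@1 c3@2 c4@4, authorship ......
After op 2 (move_right): buffer="gqieum" (len 6), cursors c1@1 c2@2 c3@3 c4@5, authorship ......
After op 3 (move_right): buffer="gqieum" (len 6), cursors c1@2 c2@3 c3@4 c4@6, authorship ......
After op 4 (move_right): buffer="gqieum" (len 6), cursors c1@3 c2@4 c3@5 c4@6, authorship ......
After op 5 (insert('y')): buffer="gqiyeyuymy" (len 10), cursors c1@4 c2@6 c3@8 c4@10, authorship ...1.2.3.4
Authorship (.=original, N=cursor N): . . . 1 . 2 . 3 . 4
Index 9: author = 4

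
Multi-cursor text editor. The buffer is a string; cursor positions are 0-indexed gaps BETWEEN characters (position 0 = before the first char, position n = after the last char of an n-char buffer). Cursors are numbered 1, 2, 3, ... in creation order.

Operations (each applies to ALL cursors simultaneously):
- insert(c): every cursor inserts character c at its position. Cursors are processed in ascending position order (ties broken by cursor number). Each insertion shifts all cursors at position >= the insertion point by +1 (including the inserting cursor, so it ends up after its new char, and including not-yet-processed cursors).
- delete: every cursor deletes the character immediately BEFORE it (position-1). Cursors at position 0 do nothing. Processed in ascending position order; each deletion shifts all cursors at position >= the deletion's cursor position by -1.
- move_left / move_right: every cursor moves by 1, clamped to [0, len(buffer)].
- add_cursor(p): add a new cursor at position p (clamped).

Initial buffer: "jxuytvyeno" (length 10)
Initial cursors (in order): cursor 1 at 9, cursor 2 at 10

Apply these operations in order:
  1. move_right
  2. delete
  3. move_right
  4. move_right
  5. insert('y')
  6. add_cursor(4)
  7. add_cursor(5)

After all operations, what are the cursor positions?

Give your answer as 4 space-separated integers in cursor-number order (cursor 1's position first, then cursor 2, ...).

Answer: 10 10 4 5

Derivation:
After op 1 (move_right): buffer="jxuytvyeno" (len 10), cursors c1@10 c2@10, authorship ..........
After op 2 (delete): buffer="jxuytvye" (len 8), cursors c1@8 c2@8, authorship ........
After op 3 (move_right): buffer="jxuytvye" (len 8), cursors c1@8 c2@8, authorship ........
After op 4 (move_right): buffer="jxuytvye" (len 8), cursors c1@8 c2@8, authorship ........
After op 5 (insert('y')): buffer="jxuytvyeyy" (len 10), cursors c1@10 c2@10, authorship ........12
After op 6 (add_cursor(4)): buffer="jxuytvyeyy" (len 10), cursors c3@4 c1@10 c2@10, authorship ........12
After op 7 (add_cursor(5)): buffer="jxuytvyeyy" (len 10), cursors c3@4 c4@5 c1@10 c2@10, authorship ........12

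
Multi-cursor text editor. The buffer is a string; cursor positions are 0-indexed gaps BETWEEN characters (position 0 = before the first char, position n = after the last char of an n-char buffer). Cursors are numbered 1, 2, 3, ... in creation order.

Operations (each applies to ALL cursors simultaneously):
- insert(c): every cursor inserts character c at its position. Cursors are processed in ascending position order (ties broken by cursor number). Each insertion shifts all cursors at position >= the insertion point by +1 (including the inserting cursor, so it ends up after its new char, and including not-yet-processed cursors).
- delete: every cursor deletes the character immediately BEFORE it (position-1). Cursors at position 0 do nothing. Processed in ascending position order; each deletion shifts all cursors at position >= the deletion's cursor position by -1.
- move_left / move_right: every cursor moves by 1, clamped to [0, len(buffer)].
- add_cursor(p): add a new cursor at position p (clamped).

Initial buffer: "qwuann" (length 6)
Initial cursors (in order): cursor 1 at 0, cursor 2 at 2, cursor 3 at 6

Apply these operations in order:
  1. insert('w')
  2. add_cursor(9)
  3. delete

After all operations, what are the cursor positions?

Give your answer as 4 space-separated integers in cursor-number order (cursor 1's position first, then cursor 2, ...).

Answer: 0 2 5 5

Derivation:
After op 1 (insert('w')): buffer="wqwwuannw" (len 9), cursors c1@1 c2@4 c3@9, authorship 1..2....3
After op 2 (add_cursor(9)): buffer="wqwwuannw" (len 9), cursors c1@1 c2@4 c3@9 c4@9, authorship 1..2....3
After op 3 (delete): buffer="qwuan" (len 5), cursors c1@0 c2@2 c3@5 c4@5, authorship .....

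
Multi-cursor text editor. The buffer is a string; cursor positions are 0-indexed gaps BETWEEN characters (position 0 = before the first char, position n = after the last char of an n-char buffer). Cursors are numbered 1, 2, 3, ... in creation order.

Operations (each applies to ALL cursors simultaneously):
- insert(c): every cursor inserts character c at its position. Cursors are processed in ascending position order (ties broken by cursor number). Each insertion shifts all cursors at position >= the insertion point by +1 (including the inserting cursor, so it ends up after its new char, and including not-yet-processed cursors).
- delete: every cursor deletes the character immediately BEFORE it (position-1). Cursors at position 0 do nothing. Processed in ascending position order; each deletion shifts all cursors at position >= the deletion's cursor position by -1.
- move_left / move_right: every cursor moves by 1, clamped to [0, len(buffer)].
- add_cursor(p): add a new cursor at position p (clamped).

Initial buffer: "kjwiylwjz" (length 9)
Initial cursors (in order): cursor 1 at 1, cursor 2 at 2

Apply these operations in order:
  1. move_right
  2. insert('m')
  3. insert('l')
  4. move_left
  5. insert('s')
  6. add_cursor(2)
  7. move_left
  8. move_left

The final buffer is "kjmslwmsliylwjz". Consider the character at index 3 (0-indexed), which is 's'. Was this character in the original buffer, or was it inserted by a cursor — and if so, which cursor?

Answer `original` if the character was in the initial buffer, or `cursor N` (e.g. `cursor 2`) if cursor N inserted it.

Answer: cursor 1

Derivation:
After op 1 (move_right): buffer="kjwiylwjz" (len 9), cursors c1@2 c2@3, authorship .........
After op 2 (insert('m')): buffer="kjmwmiylwjz" (len 11), cursors c1@3 c2@5, authorship ..1.2......
After op 3 (insert('l')): buffer="kjmlwmliylwjz" (len 13), cursors c1@4 c2@7, authorship ..11.22......
After op 4 (move_left): buffer="kjmlwmliylwjz" (len 13), cursors c1@3 c2@6, authorship ..11.22......
After op 5 (insert('s')): buffer="kjmslwmsliylwjz" (len 15), cursors c1@4 c2@8, authorship ..111.222......
After op 6 (add_cursor(2)): buffer="kjmslwmsliylwjz" (len 15), cursors c3@2 c1@4 c2@8, authorship ..111.222......
After op 7 (move_left): buffer="kjmslwmsliylwjz" (len 15), cursors c3@1 c1@3 c2@7, authorship ..111.222......
After op 8 (move_left): buffer="kjmslwmsliylwjz" (len 15), cursors c3@0 c1@2 c2@6, authorship ..111.222......
Authorship (.=original, N=cursor N): . . 1 1 1 . 2 2 2 . . . . . .
Index 3: author = 1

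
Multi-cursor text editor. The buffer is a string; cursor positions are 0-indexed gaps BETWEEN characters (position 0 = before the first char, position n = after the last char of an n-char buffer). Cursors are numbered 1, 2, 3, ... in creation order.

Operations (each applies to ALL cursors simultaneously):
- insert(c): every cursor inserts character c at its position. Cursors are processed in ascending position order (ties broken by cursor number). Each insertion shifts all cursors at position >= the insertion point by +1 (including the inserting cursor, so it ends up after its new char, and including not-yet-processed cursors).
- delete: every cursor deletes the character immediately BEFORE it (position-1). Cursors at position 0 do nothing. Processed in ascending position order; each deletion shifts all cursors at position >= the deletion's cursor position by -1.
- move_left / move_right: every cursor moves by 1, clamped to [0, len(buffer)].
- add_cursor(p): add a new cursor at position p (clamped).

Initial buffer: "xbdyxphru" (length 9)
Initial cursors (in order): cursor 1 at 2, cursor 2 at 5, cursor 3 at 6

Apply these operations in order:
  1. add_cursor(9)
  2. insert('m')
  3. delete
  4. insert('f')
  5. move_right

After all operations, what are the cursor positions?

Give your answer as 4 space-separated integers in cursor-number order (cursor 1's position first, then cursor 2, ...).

After op 1 (add_cursor(9)): buffer="xbdyxphru" (len 9), cursors c1@2 c2@5 c3@6 c4@9, authorship .........
After op 2 (insert('m')): buffer="xbmdyxmpmhrum" (len 13), cursors c1@3 c2@7 c3@9 c4@13, authorship ..1...2.3...4
After op 3 (delete): buffer="xbdyxphru" (len 9), cursors c1@2 c2@5 c3@6 c4@9, authorship .........
After op 4 (insert('f')): buffer="xbfdyxfpfhruf" (len 13), cursors c1@3 c2@7 c3@9 c4@13, authorship ..1...2.3...4
After op 5 (move_right): buffer="xbfdyxfpfhruf" (len 13), cursors c1@4 c2@8 c3@10 c4@13, authorship ..1...2.3...4

Answer: 4 8 10 13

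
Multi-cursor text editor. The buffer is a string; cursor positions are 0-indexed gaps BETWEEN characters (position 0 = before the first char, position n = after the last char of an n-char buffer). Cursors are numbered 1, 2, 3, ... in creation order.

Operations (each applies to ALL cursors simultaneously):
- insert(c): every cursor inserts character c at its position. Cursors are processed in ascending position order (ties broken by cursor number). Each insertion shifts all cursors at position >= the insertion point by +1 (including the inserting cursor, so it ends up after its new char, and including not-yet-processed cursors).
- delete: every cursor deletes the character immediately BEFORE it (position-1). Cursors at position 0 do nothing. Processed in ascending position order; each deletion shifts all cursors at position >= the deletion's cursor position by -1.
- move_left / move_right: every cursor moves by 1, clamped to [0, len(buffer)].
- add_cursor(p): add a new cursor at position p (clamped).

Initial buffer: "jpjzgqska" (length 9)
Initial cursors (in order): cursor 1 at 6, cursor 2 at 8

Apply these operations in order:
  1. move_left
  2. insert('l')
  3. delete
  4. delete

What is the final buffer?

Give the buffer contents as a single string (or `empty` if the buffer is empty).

After op 1 (move_left): buffer="jpjzgqska" (len 9), cursors c1@5 c2@7, authorship .........
After op 2 (insert('l')): buffer="jpjzglqslka" (len 11), cursors c1@6 c2@9, authorship .....1..2..
After op 3 (delete): buffer="jpjzgqska" (len 9), cursors c1@5 c2@7, authorship .........
After op 4 (delete): buffer="jpjzqka" (len 7), cursors c1@4 c2@5, authorship .......

Answer: jpjzqka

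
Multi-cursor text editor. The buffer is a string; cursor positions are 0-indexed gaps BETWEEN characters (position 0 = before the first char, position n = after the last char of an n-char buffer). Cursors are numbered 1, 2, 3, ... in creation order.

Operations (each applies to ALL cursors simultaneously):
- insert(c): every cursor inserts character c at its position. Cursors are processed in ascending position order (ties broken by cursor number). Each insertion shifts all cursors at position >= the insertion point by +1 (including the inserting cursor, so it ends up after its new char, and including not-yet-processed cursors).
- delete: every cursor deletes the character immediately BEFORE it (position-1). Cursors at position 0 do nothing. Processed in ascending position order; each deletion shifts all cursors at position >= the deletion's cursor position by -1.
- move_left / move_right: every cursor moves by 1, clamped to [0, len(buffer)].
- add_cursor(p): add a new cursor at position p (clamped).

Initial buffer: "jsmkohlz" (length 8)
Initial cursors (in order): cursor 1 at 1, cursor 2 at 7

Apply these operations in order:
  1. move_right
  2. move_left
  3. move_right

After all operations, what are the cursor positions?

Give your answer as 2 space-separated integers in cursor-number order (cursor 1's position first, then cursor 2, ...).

Answer: 2 8

Derivation:
After op 1 (move_right): buffer="jsmkohlz" (len 8), cursors c1@2 c2@8, authorship ........
After op 2 (move_left): buffer="jsmkohlz" (len 8), cursors c1@1 c2@7, authorship ........
After op 3 (move_right): buffer="jsmkohlz" (len 8), cursors c1@2 c2@8, authorship ........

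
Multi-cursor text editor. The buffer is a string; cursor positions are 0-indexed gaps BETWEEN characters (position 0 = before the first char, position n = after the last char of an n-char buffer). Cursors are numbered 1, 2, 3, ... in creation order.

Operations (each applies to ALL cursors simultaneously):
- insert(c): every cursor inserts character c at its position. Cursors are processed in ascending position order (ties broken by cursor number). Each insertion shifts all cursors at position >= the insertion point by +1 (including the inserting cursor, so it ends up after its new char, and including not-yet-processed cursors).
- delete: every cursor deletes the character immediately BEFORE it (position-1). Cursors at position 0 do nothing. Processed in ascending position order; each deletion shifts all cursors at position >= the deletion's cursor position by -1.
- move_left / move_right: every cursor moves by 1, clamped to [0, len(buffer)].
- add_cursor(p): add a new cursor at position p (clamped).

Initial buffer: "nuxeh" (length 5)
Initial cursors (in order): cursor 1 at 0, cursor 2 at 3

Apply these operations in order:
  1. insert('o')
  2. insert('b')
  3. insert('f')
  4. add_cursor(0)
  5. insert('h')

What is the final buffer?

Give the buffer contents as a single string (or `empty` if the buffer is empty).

After op 1 (insert('o')): buffer="onuxoeh" (len 7), cursors c1@1 c2@5, authorship 1...2..
After op 2 (insert('b')): buffer="obnuxobeh" (len 9), cursors c1@2 c2@7, authorship 11...22..
After op 3 (insert('f')): buffer="obfnuxobfeh" (len 11), cursors c1@3 c2@9, authorship 111...222..
After op 4 (add_cursor(0)): buffer="obfnuxobfeh" (len 11), cursors c3@0 c1@3 c2@9, authorship 111...222..
After op 5 (insert('h')): buffer="hobfhnuxobfheh" (len 14), cursors c3@1 c1@5 c2@12, authorship 31111...2222..

Answer: hobfhnuxobfheh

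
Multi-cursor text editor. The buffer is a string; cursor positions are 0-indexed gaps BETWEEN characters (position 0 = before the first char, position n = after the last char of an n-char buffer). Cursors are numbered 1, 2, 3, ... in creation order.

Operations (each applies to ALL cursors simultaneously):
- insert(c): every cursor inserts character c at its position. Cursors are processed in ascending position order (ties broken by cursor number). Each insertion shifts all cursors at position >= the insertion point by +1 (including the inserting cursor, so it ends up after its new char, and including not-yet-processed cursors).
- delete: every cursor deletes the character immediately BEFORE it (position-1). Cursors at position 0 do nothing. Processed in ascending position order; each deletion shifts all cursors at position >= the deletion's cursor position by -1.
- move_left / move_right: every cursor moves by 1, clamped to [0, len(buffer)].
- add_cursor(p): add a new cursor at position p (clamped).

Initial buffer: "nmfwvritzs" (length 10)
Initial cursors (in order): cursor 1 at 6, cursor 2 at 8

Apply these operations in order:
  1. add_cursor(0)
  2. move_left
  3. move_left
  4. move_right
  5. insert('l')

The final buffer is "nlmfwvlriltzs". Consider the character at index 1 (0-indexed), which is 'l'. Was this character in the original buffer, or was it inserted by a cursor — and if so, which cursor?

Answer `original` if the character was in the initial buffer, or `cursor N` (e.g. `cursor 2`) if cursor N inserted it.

After op 1 (add_cursor(0)): buffer="nmfwvritzs" (len 10), cursors c3@0 c1@6 c2@8, authorship ..........
After op 2 (move_left): buffer="nmfwvritzs" (len 10), cursors c3@0 c1@5 c2@7, authorship ..........
After op 3 (move_left): buffer="nmfwvritzs" (len 10), cursors c3@0 c1@4 c2@6, authorship ..........
After op 4 (move_right): buffer="nmfwvritzs" (len 10), cursors c3@1 c1@5 c2@7, authorship ..........
After op 5 (insert('l')): buffer="nlmfwvlriltzs" (len 13), cursors c3@2 c1@7 c2@10, authorship .3....1..2...
Authorship (.=original, N=cursor N): . 3 . . . . 1 . . 2 . . .
Index 1: author = 3

Answer: cursor 3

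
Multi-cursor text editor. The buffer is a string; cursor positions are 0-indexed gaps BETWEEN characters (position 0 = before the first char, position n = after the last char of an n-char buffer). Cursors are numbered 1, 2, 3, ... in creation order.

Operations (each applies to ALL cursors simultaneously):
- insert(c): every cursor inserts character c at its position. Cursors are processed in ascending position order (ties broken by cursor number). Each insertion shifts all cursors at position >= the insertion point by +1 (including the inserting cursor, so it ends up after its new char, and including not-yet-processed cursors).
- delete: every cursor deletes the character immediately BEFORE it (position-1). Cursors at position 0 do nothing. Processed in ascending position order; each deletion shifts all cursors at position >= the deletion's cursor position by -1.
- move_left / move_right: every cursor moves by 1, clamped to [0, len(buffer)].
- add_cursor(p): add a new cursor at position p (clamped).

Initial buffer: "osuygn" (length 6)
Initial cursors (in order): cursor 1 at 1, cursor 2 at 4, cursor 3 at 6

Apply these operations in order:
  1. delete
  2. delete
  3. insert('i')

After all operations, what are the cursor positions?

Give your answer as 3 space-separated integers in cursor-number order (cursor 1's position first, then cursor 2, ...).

After op 1 (delete): buffer="sug" (len 3), cursors c1@0 c2@2 c3@3, authorship ...
After op 2 (delete): buffer="s" (len 1), cursors c1@0 c2@1 c3@1, authorship .
After op 3 (insert('i')): buffer="isii" (len 4), cursors c1@1 c2@4 c3@4, authorship 1.23

Answer: 1 4 4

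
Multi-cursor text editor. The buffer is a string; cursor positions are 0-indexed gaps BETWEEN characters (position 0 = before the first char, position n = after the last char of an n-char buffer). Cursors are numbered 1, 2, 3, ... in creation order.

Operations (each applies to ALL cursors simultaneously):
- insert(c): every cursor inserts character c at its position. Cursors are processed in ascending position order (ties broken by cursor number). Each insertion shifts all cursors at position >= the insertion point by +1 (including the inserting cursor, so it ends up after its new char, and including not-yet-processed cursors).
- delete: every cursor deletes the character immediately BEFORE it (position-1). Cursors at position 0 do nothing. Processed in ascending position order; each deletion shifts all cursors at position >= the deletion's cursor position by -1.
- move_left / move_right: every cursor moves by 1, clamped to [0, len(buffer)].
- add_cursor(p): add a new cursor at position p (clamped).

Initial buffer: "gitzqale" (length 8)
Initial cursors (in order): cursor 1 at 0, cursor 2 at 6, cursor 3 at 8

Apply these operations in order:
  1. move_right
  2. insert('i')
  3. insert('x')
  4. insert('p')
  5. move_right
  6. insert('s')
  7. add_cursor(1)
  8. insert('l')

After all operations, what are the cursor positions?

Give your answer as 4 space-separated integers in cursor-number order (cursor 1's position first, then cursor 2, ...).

After op 1 (move_right): buffer="gitzqale" (len 8), cursors c1@1 c2@7 c3@8, authorship ........
After op 2 (insert('i')): buffer="giitzqaliei" (len 11), cursors c1@2 c2@9 c3@11, authorship .1......2.3
After op 3 (insert('x')): buffer="gixitzqalixeix" (len 14), cursors c1@3 c2@11 c3@14, authorship .11......22.33
After op 4 (insert('p')): buffer="gixpitzqalixpeixp" (len 17), cursors c1@4 c2@13 c3@17, authorship .111......222.333
After op 5 (move_right): buffer="gixpitzqalixpeixp" (len 17), cursors c1@5 c2@14 c3@17, authorship .111......222.333
After op 6 (insert('s')): buffer="gixpistzqalixpesixps" (len 20), cursors c1@6 c2@16 c3@20, authorship .111.1.....222.23333
After op 7 (add_cursor(1)): buffer="gixpistzqalixpesixps" (len 20), cursors c4@1 c1@6 c2@16 c3@20, authorship .111.1.....222.23333
After op 8 (insert('l')): buffer="glixpisltzqalixpeslixpsl" (len 24), cursors c4@2 c1@8 c2@19 c3@24, authorship .4111.11.....222.2233333

Answer: 8 19 24 2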